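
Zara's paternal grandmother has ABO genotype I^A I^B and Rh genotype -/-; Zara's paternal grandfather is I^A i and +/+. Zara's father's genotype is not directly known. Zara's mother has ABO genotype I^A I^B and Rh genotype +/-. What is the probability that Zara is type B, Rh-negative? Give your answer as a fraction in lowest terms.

1/16

Zara's father's ABO genotype from I^A I^B × I^A i: 1/4 I^A I^A, 1/4 I^A I^B, 1/4 I^A i, 1/4 I^B i.
Crossing each possibility with the mother I^A I^B and summing P(type B): 1/4·0 + 1/4·1/4 + 1/4·1/4 + 1/4·1/2 = 1/4.
Similarly for Rh via the father's Rh distribution: P(Rh-) = 1/4.
Independent loci: 1/4 × 1/4 = 1/16.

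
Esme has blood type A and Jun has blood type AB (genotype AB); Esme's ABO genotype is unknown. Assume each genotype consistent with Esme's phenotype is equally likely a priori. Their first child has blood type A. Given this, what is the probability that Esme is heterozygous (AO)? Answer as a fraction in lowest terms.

Possible genotypes: Esme ∈ {AA, AO}; Jun ∈ {AB}.
Weight each parental genotype pair by prior × P(type-A child):
  AA × AB: posterior weight 1/2.
  AO × AB: posterior weight 1/2.
Sum the posterior weight over pairs where Esme is AO: 1/2.

1/2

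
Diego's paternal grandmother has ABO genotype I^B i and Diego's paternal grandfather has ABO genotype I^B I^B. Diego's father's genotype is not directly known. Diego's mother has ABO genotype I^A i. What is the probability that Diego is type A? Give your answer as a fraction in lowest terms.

Diego's father's ABO genotype from I^B i × I^B I^B: 1/2 I^B I^B, 1/2 I^B i.
Crossing each possibility with the mother I^A i and summing P(type A): 1/2·0 + 1/2·1/4 = 1/8.

1/8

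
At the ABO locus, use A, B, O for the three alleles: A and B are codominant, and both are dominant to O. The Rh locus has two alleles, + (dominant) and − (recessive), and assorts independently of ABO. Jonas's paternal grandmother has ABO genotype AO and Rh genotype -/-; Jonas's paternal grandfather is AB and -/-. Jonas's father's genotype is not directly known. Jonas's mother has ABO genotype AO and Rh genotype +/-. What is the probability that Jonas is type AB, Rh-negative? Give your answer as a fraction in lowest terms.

1/16

Jonas's father's ABO genotype from AO × AB: 1/4 AA, 1/4 AB, 1/4 AO, 1/4 BO.
Crossing each possibility with the mother AO and summing P(type AB): 1/4·0 + 1/4·1/4 + 1/4·0 + 1/4·1/4 = 1/8.
Similarly for Rh via the father's Rh distribution: P(Rh-) = 1/2.
Independent loci: 1/8 × 1/2 = 1/16.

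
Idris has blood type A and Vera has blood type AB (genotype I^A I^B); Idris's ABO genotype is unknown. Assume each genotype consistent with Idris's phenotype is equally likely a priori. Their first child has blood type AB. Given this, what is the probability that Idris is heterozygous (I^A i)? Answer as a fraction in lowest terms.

Possible genotypes: Idris ∈ {I^A I^A, I^A i}; Vera ∈ {I^A I^B}.
Weight each parental genotype pair by prior × P(type-AB child):
  I^A I^A × I^A I^B: posterior weight 2/3.
  I^A i × I^A I^B: posterior weight 1/3.
Sum the posterior weight over pairs where Idris is I^A i: 1/3.

1/3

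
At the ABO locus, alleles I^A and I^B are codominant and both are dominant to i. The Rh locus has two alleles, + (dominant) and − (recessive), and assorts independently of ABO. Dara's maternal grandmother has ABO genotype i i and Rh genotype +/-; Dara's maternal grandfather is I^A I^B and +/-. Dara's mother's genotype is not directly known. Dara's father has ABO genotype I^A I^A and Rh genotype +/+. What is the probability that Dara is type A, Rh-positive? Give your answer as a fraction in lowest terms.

3/4

Dara's mother's ABO genotype from i i × I^A I^B: 1/2 I^A i, 1/2 I^B i.
Crossing each possibility with the father I^A I^A and summing P(type A): 1/2·1 + 1/2·1/2 = 3/4.
Similarly for Rh via the mother's Rh distribution: P(Rh+) = 1.
Independent loci: 3/4 × 1 = 3/4.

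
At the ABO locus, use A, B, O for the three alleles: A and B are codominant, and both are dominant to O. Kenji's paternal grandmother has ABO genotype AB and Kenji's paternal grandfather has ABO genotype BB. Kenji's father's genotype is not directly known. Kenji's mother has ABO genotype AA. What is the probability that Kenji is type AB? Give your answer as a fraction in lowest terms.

3/4

Kenji's father's ABO genotype from AB × BB: 1/2 AB, 1/2 BB.
Crossing each possibility with the mother AA and summing P(type AB): 1/2·1/2 + 1/2·1 = 3/4.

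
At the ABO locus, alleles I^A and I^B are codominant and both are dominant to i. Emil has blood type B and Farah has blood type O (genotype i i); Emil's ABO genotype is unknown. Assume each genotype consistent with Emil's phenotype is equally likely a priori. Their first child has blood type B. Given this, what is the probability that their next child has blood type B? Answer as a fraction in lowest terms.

5/6

Possible genotypes: Emil ∈ {I^B I^B, I^B i}; Farah ∈ {i i}.
Weight each parental genotype pair by prior × P(type-B child):
  I^B I^B × i i: posterior weight 2/3; P(next child type B) = 1.
  I^B i × i i: posterior weight 1/3; P(next child type B) = 1/2.
Weighted sum = 5/6.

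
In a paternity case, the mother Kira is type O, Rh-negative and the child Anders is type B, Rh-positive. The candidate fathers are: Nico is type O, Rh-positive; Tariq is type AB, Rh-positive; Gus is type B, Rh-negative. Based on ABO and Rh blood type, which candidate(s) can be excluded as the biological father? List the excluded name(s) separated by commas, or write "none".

A candidate is excluded only if no genotype consistent with his phenotype could produce a type B, Rh-positive child with a type O, Rh-negative mother.
Nico (type O, Rh+): no genotype consistent with that phenotype can produce a type-B Rh+ child with a type-O mother.
Gus (type B, Rh-): no genotype consistent with that phenotype can produce a type-B Rh+ child with a type-O mother.

Nico, Gus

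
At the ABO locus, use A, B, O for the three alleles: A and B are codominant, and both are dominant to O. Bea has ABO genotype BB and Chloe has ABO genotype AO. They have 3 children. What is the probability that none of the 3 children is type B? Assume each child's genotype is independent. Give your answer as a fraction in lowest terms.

1/8

ABO cross BB × AO → 1/2 B, 1/2 AB.
So P(type B) = 1/2 per child.
P(not type B) = 1/2 for one child; (1/2)^3 = 1/8.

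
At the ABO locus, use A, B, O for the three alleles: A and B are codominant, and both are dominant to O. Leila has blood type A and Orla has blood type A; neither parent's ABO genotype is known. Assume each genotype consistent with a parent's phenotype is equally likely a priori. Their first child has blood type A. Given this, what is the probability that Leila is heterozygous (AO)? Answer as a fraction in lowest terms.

7/15

Possible genotypes: Leila ∈ {AA, AO}; Orla ∈ {AA, AO}.
Weight each parental genotype pair by prior × P(type-A child):
  AA × AA: posterior weight 4/15.
  AA × AO: posterior weight 4/15.
  AO × AA: posterior weight 4/15.
  AO × AO: posterior weight 1/5.
Sum the posterior weight over pairs where Leila is AO: 7/15.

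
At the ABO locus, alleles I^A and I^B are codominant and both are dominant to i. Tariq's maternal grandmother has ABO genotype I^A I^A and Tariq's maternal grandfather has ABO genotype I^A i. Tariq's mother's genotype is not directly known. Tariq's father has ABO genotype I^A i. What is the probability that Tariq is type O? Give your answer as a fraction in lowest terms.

Tariq's mother's ABO genotype from I^A I^A × I^A i: 1/2 I^A I^A, 1/2 I^A i.
Crossing each possibility with the father I^A i and summing P(type O): 1/2·0 + 1/2·1/4 = 1/8.

1/8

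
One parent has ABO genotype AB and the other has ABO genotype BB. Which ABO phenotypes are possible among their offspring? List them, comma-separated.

B, AB

Gametes from AB × BB give offspring ABO genotypes AB, BB, i.e. phenotypes B, AB.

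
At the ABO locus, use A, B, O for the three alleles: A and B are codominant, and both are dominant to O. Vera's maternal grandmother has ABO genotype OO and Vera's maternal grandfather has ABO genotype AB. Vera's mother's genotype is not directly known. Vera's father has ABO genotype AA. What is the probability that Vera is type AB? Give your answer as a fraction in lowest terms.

1/4

Vera's mother's ABO genotype from OO × AB: 1/2 AO, 1/2 BO.
Crossing each possibility with the father AA and summing P(type AB): 1/2·0 + 1/2·1/2 = 1/4.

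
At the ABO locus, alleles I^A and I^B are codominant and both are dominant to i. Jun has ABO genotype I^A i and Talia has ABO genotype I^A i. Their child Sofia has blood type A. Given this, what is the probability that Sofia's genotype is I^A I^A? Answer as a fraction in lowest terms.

Cross I^A i × I^A i → 1/4 I^A I^A, 1/2 I^A i, 1/4 i i.
Type-A genotypes among offspring: I^A I^A (1/4), I^A i (1/2); total 3/4.
P(I^A I^A | type A) = (1/4) / (3/4) = 1/3.

1/3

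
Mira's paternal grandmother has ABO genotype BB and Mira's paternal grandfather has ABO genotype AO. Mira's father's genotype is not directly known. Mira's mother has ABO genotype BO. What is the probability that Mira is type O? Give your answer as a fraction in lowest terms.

Mira's father's ABO genotype from BB × AO: 1/2 AB, 1/2 BO.
Crossing each possibility with the mother BO and summing P(type O): 1/2·0 + 1/2·1/4 = 1/8.

1/8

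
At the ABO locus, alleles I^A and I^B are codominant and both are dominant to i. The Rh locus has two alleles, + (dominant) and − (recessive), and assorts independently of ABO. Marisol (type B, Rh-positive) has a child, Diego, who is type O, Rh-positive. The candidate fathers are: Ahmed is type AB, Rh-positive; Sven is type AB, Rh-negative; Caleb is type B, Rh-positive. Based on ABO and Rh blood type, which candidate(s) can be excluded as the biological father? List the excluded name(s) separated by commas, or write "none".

A candidate is excluded only if no genotype consistent with his phenotype could produce a type O, Rh-positive child with a type B, Rh-positive mother.
Ahmed (type AB, Rh+): no genotype consistent with that phenotype can produce a type-O Rh+ child with a type-B mother.
Sven (type AB, Rh-): no genotype consistent with that phenotype can produce a type-O Rh+ child with a type-B mother.

Ahmed, Sven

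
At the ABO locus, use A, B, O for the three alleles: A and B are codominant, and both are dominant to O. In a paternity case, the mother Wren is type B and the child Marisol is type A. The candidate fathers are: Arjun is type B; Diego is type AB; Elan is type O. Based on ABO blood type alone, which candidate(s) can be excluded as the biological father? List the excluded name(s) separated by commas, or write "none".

A candidate is excluded only if no genotype consistent with his phenotype could produce a type A child with a type B mother.
Arjun (type B): no genotype consistent with that phenotype can produce a type-A child with a type-B mother.
Elan (type O): no genotype consistent with that phenotype can produce a type-A child with a type-B mother.

Arjun, Elan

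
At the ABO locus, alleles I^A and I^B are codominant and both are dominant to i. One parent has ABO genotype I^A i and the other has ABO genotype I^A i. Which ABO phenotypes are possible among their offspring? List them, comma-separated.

O, A

Gametes from I^A i × I^A i give offspring ABO genotypes I^A I^A, I^A i, i i, i.e. phenotypes O, A.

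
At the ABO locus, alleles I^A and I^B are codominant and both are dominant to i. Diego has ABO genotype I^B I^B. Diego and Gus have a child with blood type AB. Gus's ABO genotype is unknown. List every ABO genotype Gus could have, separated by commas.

For each candidate genotype of Gus, check whether crossing it with I^B I^B can produce every observed child phenotype.
  I^A I^A → possible child types {AB} ✓
  I^A I^B → possible child types {B, AB} ✓
  I^A i → possible child types {B, AB} ✓
  I^B I^B → possible child types {B} ✗
  I^B i → possible child types {B} ✗
  i i → possible child types {B} ✗

I^A I^A, I^A I^B, I^A i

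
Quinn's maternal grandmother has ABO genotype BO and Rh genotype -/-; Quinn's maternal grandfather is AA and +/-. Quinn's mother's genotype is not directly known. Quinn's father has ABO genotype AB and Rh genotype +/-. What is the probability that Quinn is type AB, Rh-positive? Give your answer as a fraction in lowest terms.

Quinn's mother's ABO genotype from BO × AA: 1/2 AB, 1/2 AO.
Crossing each possibility with the father AB and summing P(type AB): 1/2·1/2 + 1/2·1/4 = 3/8.
Similarly for Rh via the mother's Rh distribution: P(Rh+) = 5/8.
Independent loci: 3/8 × 5/8 = 15/64.

15/64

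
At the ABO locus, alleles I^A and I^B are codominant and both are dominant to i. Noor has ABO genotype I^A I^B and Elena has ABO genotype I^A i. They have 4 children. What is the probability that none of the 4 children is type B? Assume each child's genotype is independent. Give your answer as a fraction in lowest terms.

ABO cross I^A I^B × I^A i → 1/2 A, 1/4 B, 1/4 AB.
So P(type B) = 1/4 per child.
P(not type B) = 3/4 for one child; (3/4)^4 = 81/256.

81/256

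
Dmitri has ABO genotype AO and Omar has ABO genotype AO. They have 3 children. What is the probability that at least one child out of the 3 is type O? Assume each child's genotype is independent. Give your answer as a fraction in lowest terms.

ABO cross AO × AO → 1/4 O, 3/4 A.
So P(type O) = 1/4 per child.
P(none) = (3/4)^3 = 27/64; P(at least one) = 1 − 27/64 = 37/64.

37/64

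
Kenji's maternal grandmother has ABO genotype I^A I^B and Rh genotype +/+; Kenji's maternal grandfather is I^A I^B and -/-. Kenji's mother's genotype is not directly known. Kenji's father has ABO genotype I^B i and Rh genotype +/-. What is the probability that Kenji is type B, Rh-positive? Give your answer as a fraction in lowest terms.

Kenji's mother's ABO genotype from I^A I^B × I^A I^B: 1/4 I^A I^A, 1/2 I^A I^B, 1/4 I^B I^B.
Crossing each possibility with the father I^B i and summing P(type B): 1/4·0 + 1/2·1/2 + 1/4·1 = 1/2.
Similarly for Rh via the mother's Rh distribution: P(Rh+) = 3/4.
Independent loci: 1/2 × 3/4 = 3/8.

3/8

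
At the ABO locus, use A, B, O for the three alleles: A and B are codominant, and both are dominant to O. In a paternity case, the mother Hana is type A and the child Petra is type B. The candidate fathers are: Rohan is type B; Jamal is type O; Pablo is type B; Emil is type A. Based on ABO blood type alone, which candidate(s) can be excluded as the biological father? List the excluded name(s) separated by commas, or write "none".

Jamal, Emil

A candidate is excluded only if no genotype consistent with his phenotype could produce a type B child with a type A mother.
Jamal (type O): no genotype consistent with that phenotype can produce a type-B child with a type-A mother.
Emil (type A): no genotype consistent with that phenotype can produce a type-B child with a type-A mother.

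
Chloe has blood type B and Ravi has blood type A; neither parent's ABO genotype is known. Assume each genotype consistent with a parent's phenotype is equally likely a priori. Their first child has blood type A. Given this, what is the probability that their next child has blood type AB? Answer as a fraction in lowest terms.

Possible genotypes: Chloe ∈ {I^B I^B, I^B i}; Ravi ∈ {I^A I^A, I^A i}.
Weight each parental genotype pair by prior × P(type-A child):
  I^B i × I^A I^A: posterior weight 2/3; P(next child type AB) = 1/2.
  I^B i × I^A i: posterior weight 1/3; P(next child type AB) = 1/4.
Weighted sum = 5/12.

5/12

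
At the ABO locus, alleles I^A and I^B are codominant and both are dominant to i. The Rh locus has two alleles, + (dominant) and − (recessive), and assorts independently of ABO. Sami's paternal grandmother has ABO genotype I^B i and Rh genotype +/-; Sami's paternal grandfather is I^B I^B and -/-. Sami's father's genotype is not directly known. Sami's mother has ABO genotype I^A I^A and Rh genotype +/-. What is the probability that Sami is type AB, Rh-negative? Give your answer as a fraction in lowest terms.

9/32

Sami's father's ABO genotype from I^B i × I^B I^B: 1/2 I^B I^B, 1/2 I^B i.
Crossing each possibility with the mother I^A I^A and summing P(type AB): 1/2·1 + 1/2·1/2 = 3/4.
Similarly for Rh via the father's Rh distribution: P(Rh-) = 3/8.
Independent loci: 3/4 × 3/8 = 9/32.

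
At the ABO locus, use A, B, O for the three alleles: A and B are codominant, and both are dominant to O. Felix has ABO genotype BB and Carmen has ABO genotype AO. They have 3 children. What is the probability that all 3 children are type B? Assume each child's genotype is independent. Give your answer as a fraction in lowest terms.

1/8

ABO cross BB × AO → 1/2 B, 1/2 AB.
So P(type B) = 1/2 per child.
All 3 independent: (1/2)^3 = 1/8.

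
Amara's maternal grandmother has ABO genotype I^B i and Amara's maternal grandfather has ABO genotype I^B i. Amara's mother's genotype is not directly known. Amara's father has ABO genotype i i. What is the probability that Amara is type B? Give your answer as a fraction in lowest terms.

Amara's mother's ABO genotype from I^B i × I^B i: 1/4 I^B I^B, 1/2 I^B i, 1/4 i i.
Crossing each possibility with the father i i and summing P(type B): 1/4·1 + 1/2·1/2 + 1/4·0 = 1/2.

1/2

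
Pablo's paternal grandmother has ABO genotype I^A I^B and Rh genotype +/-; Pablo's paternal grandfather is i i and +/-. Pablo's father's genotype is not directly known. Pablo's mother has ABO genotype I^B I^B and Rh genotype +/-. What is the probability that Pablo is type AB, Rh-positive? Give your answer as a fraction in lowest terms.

Pablo's father's ABO genotype from I^A I^B × i i: 1/2 I^A i, 1/2 I^B i.
Crossing each possibility with the mother I^B I^B and summing P(type AB): 1/2·1/2 + 1/2·0 = 1/4.
Similarly for Rh via the father's Rh distribution: P(Rh+) = 3/4.
Independent loci: 1/4 × 3/4 = 3/16.

3/16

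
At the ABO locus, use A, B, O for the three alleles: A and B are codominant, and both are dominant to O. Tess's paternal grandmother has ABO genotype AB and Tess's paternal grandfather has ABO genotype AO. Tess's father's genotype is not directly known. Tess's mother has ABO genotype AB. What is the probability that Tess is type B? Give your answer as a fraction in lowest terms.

1/4

Tess's father's ABO genotype from AB × AO: 1/4 AA, 1/4 AB, 1/4 AO, 1/4 BO.
Crossing each possibility with the mother AB and summing P(type B): 1/4·0 + 1/4·1/4 + 1/4·1/4 + 1/4·1/2 = 1/4.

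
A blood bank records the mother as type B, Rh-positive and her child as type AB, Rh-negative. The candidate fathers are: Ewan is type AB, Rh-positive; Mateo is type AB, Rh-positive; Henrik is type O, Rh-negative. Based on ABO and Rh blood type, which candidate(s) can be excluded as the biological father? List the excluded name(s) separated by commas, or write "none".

Henrik

A candidate is excluded only if no genotype consistent with his phenotype could produce a type AB, Rh-negative child with a type B, Rh-positive mother.
Henrik (type O, Rh-): no genotype consistent with that phenotype can produce a type-AB Rh- child with a type-B mother.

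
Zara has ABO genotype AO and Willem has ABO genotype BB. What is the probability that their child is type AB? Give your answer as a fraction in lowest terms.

1/2

ABO cross AO × BB → offspring phenotypes: 1/2 B, 1/2 AB.
So P(type AB) = 1/2.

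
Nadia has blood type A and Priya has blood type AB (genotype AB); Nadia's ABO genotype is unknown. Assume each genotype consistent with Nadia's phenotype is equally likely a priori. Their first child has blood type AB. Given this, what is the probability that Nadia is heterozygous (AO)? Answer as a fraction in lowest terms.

1/3

Possible genotypes: Nadia ∈ {AA, AO}; Priya ∈ {AB}.
Weight each parental genotype pair by prior × P(type-AB child):
  AA × AB: posterior weight 2/3.
  AO × AB: posterior weight 1/3.
Sum the posterior weight over pairs where Nadia is AO: 1/3.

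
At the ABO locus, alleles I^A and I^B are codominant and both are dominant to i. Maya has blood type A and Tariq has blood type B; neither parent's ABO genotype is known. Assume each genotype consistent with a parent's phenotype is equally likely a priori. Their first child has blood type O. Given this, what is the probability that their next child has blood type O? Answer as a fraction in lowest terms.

Possible genotypes: Maya ∈ {I^A I^A, I^A i}; Tariq ∈ {I^B I^B, I^B i}.
Weight each parental genotype pair by prior × P(type-O child):
  I^A i × I^B i: posterior weight 1; P(next child type O) = 1/4.
Weighted sum = 1/4.

1/4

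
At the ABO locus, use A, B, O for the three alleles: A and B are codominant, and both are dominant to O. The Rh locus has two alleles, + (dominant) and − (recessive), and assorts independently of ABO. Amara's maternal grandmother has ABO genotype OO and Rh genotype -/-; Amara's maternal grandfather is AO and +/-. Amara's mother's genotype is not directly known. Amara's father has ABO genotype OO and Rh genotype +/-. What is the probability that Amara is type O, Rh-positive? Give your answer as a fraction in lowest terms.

Amara's mother's ABO genotype from OO × AO: 1/2 AO, 1/2 OO.
Crossing each possibility with the father OO and summing P(type O): 1/2·1/2 + 1/2·1 = 3/4.
Similarly for Rh via the mother's Rh distribution: P(Rh+) = 5/8.
Independent loci: 3/4 × 5/8 = 15/32.

15/32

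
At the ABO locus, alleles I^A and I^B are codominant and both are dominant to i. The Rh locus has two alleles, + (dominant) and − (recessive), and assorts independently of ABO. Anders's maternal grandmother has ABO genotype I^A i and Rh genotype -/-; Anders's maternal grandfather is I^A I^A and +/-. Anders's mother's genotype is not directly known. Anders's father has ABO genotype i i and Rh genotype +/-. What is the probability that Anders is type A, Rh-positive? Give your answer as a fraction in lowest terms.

Anders's mother's ABO genotype from I^A i × I^A I^A: 1/2 I^A I^A, 1/2 I^A i.
Crossing each possibility with the father i i and summing P(type A): 1/2·1 + 1/2·1/2 = 3/4.
Similarly for Rh via the mother's Rh distribution: P(Rh+) = 5/8.
Independent loci: 3/4 × 5/8 = 15/32.

15/32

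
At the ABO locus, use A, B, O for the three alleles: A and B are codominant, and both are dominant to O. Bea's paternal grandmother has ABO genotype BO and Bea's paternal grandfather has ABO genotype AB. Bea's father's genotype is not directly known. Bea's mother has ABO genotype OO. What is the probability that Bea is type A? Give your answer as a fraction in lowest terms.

Bea's father's ABO genotype from BO × AB: 1/4 AB, 1/4 AO, 1/4 BB, 1/4 BO.
Crossing each possibility with the mother OO and summing P(type A): 1/4·1/2 + 1/4·1/2 + 1/4·0 + 1/4·0 = 1/4.

1/4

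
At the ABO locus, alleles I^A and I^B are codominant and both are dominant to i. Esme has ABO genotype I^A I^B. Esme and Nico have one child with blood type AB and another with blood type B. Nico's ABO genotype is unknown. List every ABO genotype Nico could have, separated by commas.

I^A I^B, I^A i, I^B I^B, I^B i

For each candidate genotype of Nico, check whether crossing it with I^A I^B can produce every observed child phenotype.
  I^A I^A → possible child types {A, AB} ✗
  I^A I^B → possible child types {A, B, AB} ✓
  I^A i → possible child types {A, B, AB} ✓
  I^B I^B → possible child types {B, AB} ✓
  I^B i → possible child types {A, B, AB} ✓
  i i → possible child types {A, B} ✗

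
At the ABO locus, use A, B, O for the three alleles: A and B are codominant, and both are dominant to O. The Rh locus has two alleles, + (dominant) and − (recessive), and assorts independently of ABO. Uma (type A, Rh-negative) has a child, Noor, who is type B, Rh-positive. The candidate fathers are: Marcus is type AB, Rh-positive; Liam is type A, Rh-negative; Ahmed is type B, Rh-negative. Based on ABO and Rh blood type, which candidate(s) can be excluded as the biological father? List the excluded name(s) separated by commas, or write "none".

A candidate is excluded only if no genotype consistent with his phenotype could produce a type B, Rh-positive child with a type A, Rh-negative mother.
Liam (type A, Rh-): no genotype consistent with that phenotype can produce a type-B Rh+ child with a type-A mother.
Ahmed (type B, Rh-): no genotype consistent with that phenotype can produce a type-B Rh+ child with a type-A mother.

Liam, Ahmed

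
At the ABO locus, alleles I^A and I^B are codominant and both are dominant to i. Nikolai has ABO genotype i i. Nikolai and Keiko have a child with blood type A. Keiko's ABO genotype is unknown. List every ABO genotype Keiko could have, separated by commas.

For each candidate genotype of Keiko, check whether crossing it with i i can produce every observed child phenotype.
  I^A I^A → possible child types {A} ✓
  I^A I^B → possible child types {A, B} ✓
  I^A i → possible child types {O, A} ✓
  I^B I^B → possible child types {B} ✗
  I^B i → possible child types {O, B} ✗
  i i → possible child types {O} ✗

I^A I^A, I^A I^B, I^A i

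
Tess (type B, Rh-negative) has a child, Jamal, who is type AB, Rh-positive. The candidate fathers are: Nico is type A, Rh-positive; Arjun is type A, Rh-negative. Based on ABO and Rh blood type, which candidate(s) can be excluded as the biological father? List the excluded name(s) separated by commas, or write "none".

Arjun

A candidate is excluded only if no genotype consistent with his phenotype could produce a type AB, Rh-positive child with a type B, Rh-negative mother.
Arjun (type A, Rh-): no genotype consistent with that phenotype can produce a type-AB Rh+ child with a type-B mother.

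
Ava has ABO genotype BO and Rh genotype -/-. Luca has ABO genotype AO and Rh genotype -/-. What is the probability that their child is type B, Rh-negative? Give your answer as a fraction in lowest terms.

ABO cross BO × AO → offspring phenotypes: 1/4 O, 1/4 A, 1/4 B, 1/4 AB.
Rh cross -/- × -/- → 1 Rh-.
Independent loci: P(type B, Rh-negative) = 1/4 × 1 = 1/4.

1/4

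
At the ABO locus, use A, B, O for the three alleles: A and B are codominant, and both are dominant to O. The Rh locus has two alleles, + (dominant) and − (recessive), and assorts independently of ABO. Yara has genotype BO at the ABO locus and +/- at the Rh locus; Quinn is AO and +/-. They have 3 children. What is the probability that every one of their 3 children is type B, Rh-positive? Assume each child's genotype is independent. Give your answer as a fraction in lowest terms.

ABO cross BO × AO → 1/4 O, 1/4 A, 1/4 B, 1/4 AB.
Rh cross +/- × +/- → 3/4 Rh+, 1/4 Rh-; so P(type B, Rh-positive) = 1/4 × 3/4 = 3/16 per child.
All 3 independent: (3/16)^3 = 27/4096.

27/4096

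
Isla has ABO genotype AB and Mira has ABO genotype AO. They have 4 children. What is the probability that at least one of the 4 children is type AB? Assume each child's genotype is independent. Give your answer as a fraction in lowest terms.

175/256

ABO cross AB × AO → 1/2 A, 1/4 B, 1/4 AB.
So P(type AB) = 1/4 per child.
P(none) = (3/4)^4 = 81/256; P(at least one) = 1 − 81/256 = 175/256.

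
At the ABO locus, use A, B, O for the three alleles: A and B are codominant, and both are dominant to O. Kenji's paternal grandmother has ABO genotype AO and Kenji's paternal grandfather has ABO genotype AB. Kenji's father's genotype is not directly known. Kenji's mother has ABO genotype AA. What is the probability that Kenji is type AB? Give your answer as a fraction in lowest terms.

Kenji's father's ABO genotype from AO × AB: 1/4 AA, 1/4 AB, 1/4 AO, 1/4 BO.
Crossing each possibility with the mother AA and summing P(type AB): 1/4·0 + 1/4·1/2 + 1/4·0 + 1/4·1/2 = 1/4.

1/4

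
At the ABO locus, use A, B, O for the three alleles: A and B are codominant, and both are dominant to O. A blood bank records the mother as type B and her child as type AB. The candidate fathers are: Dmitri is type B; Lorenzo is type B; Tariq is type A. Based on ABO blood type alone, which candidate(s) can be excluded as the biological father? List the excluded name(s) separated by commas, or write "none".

A candidate is excluded only if no genotype consistent with his phenotype could produce a type AB child with a type B mother.
Dmitri (type B): no genotype consistent with that phenotype can produce a type-AB child with a type-B mother.
Lorenzo (type B): no genotype consistent with that phenotype can produce a type-AB child with a type-B mother.

Dmitri, Lorenzo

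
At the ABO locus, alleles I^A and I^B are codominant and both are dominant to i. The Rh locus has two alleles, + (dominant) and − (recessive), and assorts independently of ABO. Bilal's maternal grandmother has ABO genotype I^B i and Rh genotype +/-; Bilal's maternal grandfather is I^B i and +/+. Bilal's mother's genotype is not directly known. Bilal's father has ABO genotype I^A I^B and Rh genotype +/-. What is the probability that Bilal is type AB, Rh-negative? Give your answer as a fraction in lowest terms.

1/32

Bilal's mother's ABO genotype from I^B i × I^B i: 1/4 I^B I^B, 1/2 I^B i, 1/4 i i.
Crossing each possibility with the father I^A I^B and summing P(type AB): 1/4·1/2 + 1/2·1/4 + 1/4·0 = 1/4.
Similarly for Rh via the mother's Rh distribution: P(Rh-) = 1/8.
Independent loci: 1/4 × 1/8 = 1/32.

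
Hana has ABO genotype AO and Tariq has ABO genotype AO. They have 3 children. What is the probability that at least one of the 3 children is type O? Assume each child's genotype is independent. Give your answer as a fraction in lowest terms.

ABO cross AO × AO → 1/4 O, 3/4 A.
So P(type O) = 1/4 per child.
P(none) = (3/4)^3 = 27/64; P(at least one) = 1 − 27/64 = 37/64.

37/64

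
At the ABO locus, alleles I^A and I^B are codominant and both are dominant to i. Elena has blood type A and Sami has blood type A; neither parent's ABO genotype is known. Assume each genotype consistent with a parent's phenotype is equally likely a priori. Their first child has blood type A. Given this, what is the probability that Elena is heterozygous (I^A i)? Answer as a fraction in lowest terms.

Possible genotypes: Elena ∈ {I^A I^A, I^A i}; Sami ∈ {I^A I^A, I^A i}.
Weight each parental genotype pair by prior × P(type-A child):
  I^A I^A × I^A I^A: posterior weight 4/15.
  I^A I^A × I^A i: posterior weight 4/15.
  I^A i × I^A I^A: posterior weight 4/15.
  I^A i × I^A i: posterior weight 1/5.
Sum the posterior weight over pairs where Elena is I^A i: 7/15.

7/15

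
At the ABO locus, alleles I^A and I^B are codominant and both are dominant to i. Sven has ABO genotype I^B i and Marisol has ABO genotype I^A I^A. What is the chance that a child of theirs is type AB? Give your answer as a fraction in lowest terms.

ABO cross I^B i × I^A I^A → offspring phenotypes: 1/2 A, 1/2 AB.
So P(type AB) = 1/2.

1/2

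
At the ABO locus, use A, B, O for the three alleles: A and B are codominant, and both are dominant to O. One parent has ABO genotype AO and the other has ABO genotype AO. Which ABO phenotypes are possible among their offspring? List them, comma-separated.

Gametes from AO × AO give offspring ABO genotypes AA, AO, OO, i.e. phenotypes O, A.

O, A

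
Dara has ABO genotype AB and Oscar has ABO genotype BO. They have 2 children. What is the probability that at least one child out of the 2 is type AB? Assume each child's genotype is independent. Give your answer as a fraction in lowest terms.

ABO cross AB × BO → 1/4 A, 1/2 B, 1/4 AB.
So P(type AB) = 1/4 per child.
P(none) = (3/4)^2 = 9/16; P(at least one) = 1 − 9/16 = 7/16.

7/16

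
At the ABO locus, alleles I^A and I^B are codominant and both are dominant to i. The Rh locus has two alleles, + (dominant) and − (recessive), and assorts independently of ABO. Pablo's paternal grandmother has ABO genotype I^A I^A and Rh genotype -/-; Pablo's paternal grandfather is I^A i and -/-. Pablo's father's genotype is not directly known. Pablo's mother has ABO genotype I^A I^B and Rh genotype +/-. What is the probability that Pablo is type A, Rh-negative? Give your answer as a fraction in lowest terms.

Pablo's father's ABO genotype from I^A I^A × I^A i: 1/2 I^A I^A, 1/2 I^A i.
Crossing each possibility with the mother I^A I^B and summing P(type A): 1/2·1/2 + 1/2·1/2 = 1/2.
Similarly for Rh via the father's Rh distribution: P(Rh-) = 1/2.
Independent loci: 1/2 × 1/2 = 1/4.

1/4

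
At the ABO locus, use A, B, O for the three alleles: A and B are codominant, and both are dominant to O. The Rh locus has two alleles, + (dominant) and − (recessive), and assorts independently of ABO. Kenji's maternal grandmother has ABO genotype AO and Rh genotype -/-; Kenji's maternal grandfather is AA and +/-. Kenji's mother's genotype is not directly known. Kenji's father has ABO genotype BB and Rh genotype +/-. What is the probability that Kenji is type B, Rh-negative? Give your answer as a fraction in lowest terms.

Kenji's mother's ABO genotype from AO × AA: 1/2 AA, 1/2 AO.
Crossing each possibility with the father BB and summing P(type B): 1/2·0 + 1/2·1/2 = 1/4.
Similarly for Rh via the mother's Rh distribution: P(Rh-) = 3/8.
Independent loci: 1/4 × 3/8 = 3/32.

3/32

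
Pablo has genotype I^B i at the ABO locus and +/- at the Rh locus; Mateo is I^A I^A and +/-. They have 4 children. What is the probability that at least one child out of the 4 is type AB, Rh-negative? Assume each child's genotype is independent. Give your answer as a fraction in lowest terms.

1695/4096

ABO cross I^B i × I^A I^A → 1/2 A, 1/2 AB.
Rh cross +/- × +/- → 3/4 Rh+, 1/4 Rh-; so P(type AB, Rh-negative) = 1/2 × 1/4 = 1/8 per child.
P(none) = (7/8)^4 = 2401/4096; P(at least one) = 1 − 2401/4096 = 1695/4096.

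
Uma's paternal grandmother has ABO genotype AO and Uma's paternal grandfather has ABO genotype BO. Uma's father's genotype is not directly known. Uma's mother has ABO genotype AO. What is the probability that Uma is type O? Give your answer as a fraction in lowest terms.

1/4

Uma's father's ABO genotype from AO × BO: 1/4 AB, 1/4 AO, 1/4 BO, 1/4 OO.
Crossing each possibility with the mother AO and summing P(type O): 1/4·0 + 1/4·1/4 + 1/4·1/4 + 1/4·1/2 = 1/4.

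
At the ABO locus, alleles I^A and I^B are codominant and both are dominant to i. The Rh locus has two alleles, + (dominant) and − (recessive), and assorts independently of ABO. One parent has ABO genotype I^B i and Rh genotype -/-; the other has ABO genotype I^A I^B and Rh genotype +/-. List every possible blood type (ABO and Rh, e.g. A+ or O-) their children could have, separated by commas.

Gametes from I^B i × I^A I^B give offspring ABO genotypes I^A I^B, I^A i, I^B I^B, I^B i, i.e. phenotypes A, B, AB.
Rh cross -/- × +/- → phenotypes Rh+, Rh-.
Combining independently: A+, A-, B+, B-, AB+, AB-.

A+, A-, B+, B-, AB+, AB-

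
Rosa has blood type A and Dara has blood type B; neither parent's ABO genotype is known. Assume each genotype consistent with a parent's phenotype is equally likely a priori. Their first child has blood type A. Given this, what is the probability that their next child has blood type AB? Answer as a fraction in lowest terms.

Possible genotypes: Rosa ∈ {I^A I^A, I^A i}; Dara ∈ {I^B I^B, I^B i}.
Weight each parental genotype pair by prior × P(type-A child):
  I^A I^A × I^B i: posterior weight 2/3; P(next child type AB) = 1/2.
  I^A i × I^B i: posterior weight 1/3; P(next child type AB) = 1/4.
Weighted sum = 5/12.

5/12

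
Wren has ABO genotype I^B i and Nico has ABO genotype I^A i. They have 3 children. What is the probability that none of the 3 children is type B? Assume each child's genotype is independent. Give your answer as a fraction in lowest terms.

ABO cross I^B i × I^A i → 1/4 O, 1/4 A, 1/4 B, 1/4 AB.
So P(type B) = 1/4 per child.
P(not type B) = 3/4 for one child; (3/4)^3 = 27/64.

27/64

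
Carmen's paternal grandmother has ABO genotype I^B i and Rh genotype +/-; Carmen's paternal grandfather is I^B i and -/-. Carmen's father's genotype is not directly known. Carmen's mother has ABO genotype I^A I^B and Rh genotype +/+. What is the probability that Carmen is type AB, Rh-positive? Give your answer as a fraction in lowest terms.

1/4

Carmen's father's ABO genotype from I^B i × I^B i: 1/4 I^B I^B, 1/2 I^B i, 1/4 i i.
Crossing each possibility with the mother I^A I^B and summing P(type AB): 1/4·1/2 + 1/2·1/4 + 1/4·0 = 1/4.
Similarly for Rh via the father's Rh distribution: P(Rh+) = 1.
Independent loci: 1/4 × 1 = 1/4.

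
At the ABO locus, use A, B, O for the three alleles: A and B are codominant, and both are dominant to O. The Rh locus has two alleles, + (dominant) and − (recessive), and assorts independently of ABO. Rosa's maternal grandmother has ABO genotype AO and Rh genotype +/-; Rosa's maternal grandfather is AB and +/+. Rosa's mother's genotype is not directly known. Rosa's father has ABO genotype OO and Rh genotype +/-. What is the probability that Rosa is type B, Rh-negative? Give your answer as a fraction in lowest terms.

Rosa's mother's ABO genotype from AO × AB: 1/4 AA, 1/4 AB, 1/4 AO, 1/4 BO.
Crossing each possibility with the father OO and summing P(type B): 1/4·0 + 1/4·1/2 + 1/4·0 + 1/4·1/2 = 1/4.
Similarly for Rh via the mother's Rh distribution: P(Rh-) = 1/8.
Independent loci: 1/4 × 1/8 = 1/32.

1/32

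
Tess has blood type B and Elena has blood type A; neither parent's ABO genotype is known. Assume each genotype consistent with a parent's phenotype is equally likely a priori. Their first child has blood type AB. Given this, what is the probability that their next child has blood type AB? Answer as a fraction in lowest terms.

Possible genotypes: Tess ∈ {BB, BO}; Elena ∈ {AA, AO}.
Weight each parental genotype pair by prior × P(type-AB child):
  BB × AA: posterior weight 4/9; P(next child type AB) = 1.
  BB × AO: posterior weight 2/9; P(next child type AB) = 1/2.
  BO × AA: posterior weight 2/9; P(next child type AB) = 1/2.
  BO × AO: posterior weight 1/9; P(next child type AB) = 1/4.
Weighted sum = 25/36.

25/36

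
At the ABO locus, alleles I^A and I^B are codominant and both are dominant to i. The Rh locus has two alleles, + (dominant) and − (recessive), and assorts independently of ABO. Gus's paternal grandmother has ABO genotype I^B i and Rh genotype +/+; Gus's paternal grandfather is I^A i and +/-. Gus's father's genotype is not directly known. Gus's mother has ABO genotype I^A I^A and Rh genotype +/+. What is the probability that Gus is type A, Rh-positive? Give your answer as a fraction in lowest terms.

Gus's father's ABO genotype from I^B i × I^A i: 1/4 I^A I^B, 1/4 I^A i, 1/4 I^B i, 1/4 i i.
Crossing each possibility with the mother I^A I^A and summing P(type A): 1/4·1/2 + 1/4·1 + 1/4·1/2 + 1/4·1 = 3/4.
Similarly for Rh via the father's Rh distribution: P(Rh+) = 1.
Independent loci: 3/4 × 1 = 3/4.

3/4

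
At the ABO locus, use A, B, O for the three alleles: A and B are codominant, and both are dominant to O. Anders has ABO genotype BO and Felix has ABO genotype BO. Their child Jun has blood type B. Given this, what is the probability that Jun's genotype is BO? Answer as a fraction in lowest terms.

2/3

Cross BO × BO → 1/4 BB, 1/2 BO, 1/4 OO.
Type-B genotypes among offspring: BB (1/4), BO (1/2); total 3/4.
P(BO | type B) = (1/2) / (3/4) = 2/3.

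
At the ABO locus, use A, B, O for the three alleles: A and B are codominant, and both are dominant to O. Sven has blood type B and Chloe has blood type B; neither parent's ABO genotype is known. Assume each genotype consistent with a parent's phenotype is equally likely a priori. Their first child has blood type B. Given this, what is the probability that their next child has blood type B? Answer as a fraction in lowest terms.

19/20

Possible genotypes: Sven ∈ {BB, BO}; Chloe ∈ {BB, BO}.
Weight each parental genotype pair by prior × P(type-B child):
  BB × BB: posterior weight 4/15; P(next child type B) = 1.
  BB × BO: posterior weight 4/15; P(next child type B) = 1.
  BO × BB: posterior weight 4/15; P(next child type B) = 1.
  BO × BO: posterior weight 1/5; P(next child type B) = 3/4.
Weighted sum = 19/20.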